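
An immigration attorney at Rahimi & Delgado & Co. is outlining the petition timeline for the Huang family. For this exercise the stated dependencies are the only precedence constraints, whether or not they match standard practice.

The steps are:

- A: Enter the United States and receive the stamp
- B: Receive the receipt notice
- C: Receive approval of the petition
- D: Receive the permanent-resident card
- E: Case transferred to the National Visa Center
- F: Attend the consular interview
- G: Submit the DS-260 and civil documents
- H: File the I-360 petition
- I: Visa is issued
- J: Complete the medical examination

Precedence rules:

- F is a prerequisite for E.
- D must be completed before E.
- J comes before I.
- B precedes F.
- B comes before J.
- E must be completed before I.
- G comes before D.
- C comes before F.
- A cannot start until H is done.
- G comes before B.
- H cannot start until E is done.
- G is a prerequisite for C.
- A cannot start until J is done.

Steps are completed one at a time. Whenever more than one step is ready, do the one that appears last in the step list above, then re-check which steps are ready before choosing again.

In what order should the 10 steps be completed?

Only G has no prerequisites, so it is first.
D, C and B are all available; D is listed later → D.
Ready: C and B. C is listed later → C.
Next only B has its prerequisites met → B.
Now J and F have their prerequisites met. J is listed later, so J next.
F needed C and B, now all done → F.
E needed F and D, now all done → E.
I and H are both available; I is listed later → I.
That leaves H as the only ready step → H.
A needed J and H, now all done → A.

G → D → C → B → J → F → E → I → H → A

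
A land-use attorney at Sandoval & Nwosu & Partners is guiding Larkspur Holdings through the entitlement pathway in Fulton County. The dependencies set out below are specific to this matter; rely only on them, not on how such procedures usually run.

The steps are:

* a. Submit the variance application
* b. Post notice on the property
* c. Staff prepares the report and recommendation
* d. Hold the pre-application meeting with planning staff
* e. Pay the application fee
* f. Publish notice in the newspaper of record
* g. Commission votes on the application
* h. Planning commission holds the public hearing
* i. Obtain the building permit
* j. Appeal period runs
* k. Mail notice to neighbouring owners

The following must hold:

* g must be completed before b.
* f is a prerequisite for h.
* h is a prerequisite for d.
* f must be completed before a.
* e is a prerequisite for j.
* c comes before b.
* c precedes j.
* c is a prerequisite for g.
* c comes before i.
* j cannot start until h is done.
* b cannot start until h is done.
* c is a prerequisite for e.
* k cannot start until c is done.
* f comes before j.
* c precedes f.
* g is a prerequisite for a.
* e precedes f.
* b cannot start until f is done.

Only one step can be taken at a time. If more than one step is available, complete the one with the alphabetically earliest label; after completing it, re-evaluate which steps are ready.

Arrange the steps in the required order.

c, e, f, g, a, h, b, d, i, j, k

Only c has no prerequisites, so it is first.
Now e, g, i and k have their prerequisites met. e has the earlier label, so e next.
f now also ready, so the ready set is {f, g, i, k}; f has the earlier label → f.
Now g, h, i and k have their prerequisites met. g has the earlier label, so g next.
a, h, i and k are all available; a has the earlier label → a.
Now h, i and k have their prerequisites met. h has the earlier label, so h next.
Now b, d, i, j and k have their prerequisites met. b has the earlier label, so b next.
Ready: d, i, j and k. d has the earlier label → d.
i, j and k are all available; i has the earlier label → i.
j and k are both available; j has the earlier label → j.
k is the only step now ready → k.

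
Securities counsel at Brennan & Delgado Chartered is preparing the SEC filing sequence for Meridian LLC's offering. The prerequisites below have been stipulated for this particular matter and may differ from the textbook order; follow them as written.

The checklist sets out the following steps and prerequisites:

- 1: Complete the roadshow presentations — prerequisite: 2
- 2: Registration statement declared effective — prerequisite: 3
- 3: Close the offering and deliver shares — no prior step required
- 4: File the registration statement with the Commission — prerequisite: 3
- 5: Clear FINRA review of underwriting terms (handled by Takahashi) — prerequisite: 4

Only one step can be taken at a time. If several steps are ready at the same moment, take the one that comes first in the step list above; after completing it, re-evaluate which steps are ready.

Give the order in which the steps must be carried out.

3 has no prerequisites → 3 first.
2 and 4 are both available; 2 is listed earlier → 2.
1 and 4 are both available; 1 is listed earlier → 1.
4 needed 3, now all done → 4.
That leaves 5 as the only ready step → 5.

3, 2, 1, 4, 5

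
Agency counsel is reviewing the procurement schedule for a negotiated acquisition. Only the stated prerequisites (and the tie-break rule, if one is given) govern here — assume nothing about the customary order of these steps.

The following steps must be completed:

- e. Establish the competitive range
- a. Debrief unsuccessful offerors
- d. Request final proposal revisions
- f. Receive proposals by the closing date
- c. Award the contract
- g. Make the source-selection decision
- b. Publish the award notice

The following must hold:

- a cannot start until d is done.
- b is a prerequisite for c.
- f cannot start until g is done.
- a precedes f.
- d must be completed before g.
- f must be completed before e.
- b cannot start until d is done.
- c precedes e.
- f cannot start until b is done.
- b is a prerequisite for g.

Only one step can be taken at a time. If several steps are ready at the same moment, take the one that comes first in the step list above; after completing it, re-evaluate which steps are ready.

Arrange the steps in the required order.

d is the only step with nothing outstanding, so it goes first.
Now a and b have their prerequisites met. a is listed earlier, so a next.
b needed d, now all done → b.
Ready: c and g. c is listed earlier → c.
Next only g has its prerequisites met → g.
f needed a, g and b, now all done → f.
e is the only step now ready → e.

d, a, b, c, g, f, e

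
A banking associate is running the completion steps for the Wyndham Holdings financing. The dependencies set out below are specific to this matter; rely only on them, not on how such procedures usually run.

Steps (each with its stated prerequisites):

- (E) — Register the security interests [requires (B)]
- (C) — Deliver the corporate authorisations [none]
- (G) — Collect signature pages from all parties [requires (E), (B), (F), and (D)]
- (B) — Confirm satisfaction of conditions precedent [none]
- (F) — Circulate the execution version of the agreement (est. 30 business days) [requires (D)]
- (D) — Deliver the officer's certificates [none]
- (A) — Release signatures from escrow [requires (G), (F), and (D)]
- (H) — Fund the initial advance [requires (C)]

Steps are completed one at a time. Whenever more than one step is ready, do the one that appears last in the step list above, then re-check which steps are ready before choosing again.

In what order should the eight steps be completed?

Nothing is required for (D), (B) and (C). (D) is listed later → (D) first.
(F), (B) and (C) are all available; (F) is listed later → (F).
Ready: (B) and (C). (B) is listed later → (B).
Now (C) and (E) have their prerequisites met. (C) is listed later, so (C) next.
Now (H) and (E) have their prerequisites met. (H) is listed later, so (H) next.
That leaves (E) as the only ready step → (E).
Next only (G) has its prerequisites met → (G).
(A) is the only step now ready → (A).

(D), (F), (B), (C), (H), (E), (G), (A)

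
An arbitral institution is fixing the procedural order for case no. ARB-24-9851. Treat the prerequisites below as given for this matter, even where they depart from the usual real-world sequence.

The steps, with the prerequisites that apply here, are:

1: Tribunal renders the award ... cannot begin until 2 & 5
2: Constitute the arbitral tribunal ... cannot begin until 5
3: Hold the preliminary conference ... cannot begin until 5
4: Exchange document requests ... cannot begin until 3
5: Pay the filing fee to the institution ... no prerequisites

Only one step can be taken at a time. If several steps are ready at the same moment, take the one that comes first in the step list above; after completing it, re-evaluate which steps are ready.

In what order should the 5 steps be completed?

5, 2, 1, 3, 4

5 has no prerequisites → 5 first.
Now 2 and 3 have their prerequisites met. 2 is listed earlier, so 2 next.
Now 1 and 3 have their prerequisites met. 1 is listed earlier, so 1 next.
3 needed 5, now all done → 3.
4 is the only step now ready → 4.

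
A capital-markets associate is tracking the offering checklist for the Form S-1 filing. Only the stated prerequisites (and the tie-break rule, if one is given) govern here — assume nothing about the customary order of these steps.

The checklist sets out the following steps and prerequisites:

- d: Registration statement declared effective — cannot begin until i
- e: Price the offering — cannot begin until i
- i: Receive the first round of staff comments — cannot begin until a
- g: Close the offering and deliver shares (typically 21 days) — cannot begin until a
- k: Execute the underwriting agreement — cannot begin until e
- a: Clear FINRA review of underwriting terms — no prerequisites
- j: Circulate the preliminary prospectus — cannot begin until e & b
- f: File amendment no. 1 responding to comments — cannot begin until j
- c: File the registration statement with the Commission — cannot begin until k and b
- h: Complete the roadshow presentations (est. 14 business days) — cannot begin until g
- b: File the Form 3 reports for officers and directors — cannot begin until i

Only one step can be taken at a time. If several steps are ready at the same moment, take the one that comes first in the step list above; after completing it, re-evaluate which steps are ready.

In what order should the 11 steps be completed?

a is the only step with nothing outstanding, so it goes first.
Now i and g have their prerequisites met. i is listed earlier, so i next.
Ready: d, e, g and b. d is listed earlier → d.
Ready: e, g and b. e is listed earlier → e.
Ready: g, k and b. g is listed earlier → g.
h now also ready, so the ready set is {k, h, b}; k is listed earlier → k.
h and b are both available; h is listed earlier → h.
Next only b has its prerequisites met → b.
Now j and c have their prerequisites met. j is listed earlier, so j next.
Ready: f and c. f is listed earlier → f.
c needed k and b, now all done → c.

a, i, d, e, g, k, h, b, j, f, c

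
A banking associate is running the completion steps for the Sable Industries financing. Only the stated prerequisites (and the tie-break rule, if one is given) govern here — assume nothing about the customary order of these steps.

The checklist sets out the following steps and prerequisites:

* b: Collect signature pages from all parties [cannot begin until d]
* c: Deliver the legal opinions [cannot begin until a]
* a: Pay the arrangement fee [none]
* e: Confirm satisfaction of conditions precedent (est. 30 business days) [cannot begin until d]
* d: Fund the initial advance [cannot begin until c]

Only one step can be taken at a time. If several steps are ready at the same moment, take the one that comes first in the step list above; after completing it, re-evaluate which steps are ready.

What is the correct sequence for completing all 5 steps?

a is the only step with nothing outstanding, so it goes first.
c needed a, now all done → c.
d is the only step now ready → d.
Now b and e have their prerequisites met. b is listed earlier, so b next.
Next only e has its prerequisites met → e.

a → c → d → b → e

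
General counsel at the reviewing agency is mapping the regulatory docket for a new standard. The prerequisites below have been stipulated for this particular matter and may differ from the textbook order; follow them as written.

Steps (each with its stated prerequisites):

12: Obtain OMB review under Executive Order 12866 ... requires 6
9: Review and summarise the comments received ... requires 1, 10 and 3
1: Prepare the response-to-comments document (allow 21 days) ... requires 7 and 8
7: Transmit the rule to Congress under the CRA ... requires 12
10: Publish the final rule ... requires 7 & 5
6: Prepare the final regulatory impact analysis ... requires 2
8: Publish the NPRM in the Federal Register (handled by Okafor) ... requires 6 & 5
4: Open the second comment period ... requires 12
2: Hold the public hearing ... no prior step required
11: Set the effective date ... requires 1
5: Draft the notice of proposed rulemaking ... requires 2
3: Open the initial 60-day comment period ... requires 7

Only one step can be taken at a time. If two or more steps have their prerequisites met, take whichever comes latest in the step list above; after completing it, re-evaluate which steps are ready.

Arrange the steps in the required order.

2, 5, 6, 8, 12, 4, 7, 3, 10, 1, 11, 9

2 has no prerequisites → 2 first.
Now 5 and 6 have their prerequisites met. 5 is listed later, so 5 next.
6 needed 2, now all done → 6.
Ready: 8 and 12. 8 is listed later → 8.
That leaves 12 as the only ready step → 12.
Now 4 and 7 have their prerequisites met. 4 is listed later, so 4 next.
7 needed 12, now all done → 7.
3, 10 and 1 are all available; 3 is listed later → 3.
Ready: 10 and 1. 10 is listed later → 10.
That leaves 1 as the only ready step → 1.
11 and 9 are both available; 11 is listed later → 11.
9 needed 3, 10 and 1, now all done → 9.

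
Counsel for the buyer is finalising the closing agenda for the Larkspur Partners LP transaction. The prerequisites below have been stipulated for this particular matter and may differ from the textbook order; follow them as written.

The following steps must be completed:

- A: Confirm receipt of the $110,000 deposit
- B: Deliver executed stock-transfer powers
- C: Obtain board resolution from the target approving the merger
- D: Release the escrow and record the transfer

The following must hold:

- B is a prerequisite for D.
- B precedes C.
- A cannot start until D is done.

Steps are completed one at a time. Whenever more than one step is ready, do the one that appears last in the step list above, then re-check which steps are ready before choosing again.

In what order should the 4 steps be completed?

B → D → C → A

B is the only step with nothing outstanding, so it goes first.
Now D and C have their prerequisites met. D is listed later, so D next.
A now also ready, so the ready set is {C, A}; C is listed later → C.
A needed D, now all done → A.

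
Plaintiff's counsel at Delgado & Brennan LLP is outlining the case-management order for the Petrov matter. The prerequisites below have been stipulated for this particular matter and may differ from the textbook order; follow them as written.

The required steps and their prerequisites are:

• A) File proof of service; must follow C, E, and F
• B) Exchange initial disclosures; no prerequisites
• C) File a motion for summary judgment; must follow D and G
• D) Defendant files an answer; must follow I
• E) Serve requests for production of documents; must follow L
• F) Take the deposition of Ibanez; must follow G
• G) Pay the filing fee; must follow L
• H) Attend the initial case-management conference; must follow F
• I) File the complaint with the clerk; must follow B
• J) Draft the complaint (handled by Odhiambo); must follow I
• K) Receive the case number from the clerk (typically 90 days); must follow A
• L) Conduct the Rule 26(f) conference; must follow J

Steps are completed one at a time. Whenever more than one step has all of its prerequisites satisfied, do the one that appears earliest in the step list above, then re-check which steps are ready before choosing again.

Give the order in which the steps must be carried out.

B, I, D, J, L, E, G, C, F, A, H, K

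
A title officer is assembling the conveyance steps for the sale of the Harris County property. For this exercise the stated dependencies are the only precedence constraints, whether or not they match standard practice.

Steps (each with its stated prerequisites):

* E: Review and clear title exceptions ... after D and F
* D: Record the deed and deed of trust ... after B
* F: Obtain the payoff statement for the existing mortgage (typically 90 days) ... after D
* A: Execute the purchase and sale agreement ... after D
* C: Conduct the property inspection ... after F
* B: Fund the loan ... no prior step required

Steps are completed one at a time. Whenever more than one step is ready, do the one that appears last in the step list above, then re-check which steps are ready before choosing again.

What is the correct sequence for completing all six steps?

Only B has no prerequisites, so it is first.
Next only D has its prerequisites met → D.
Ready: A and F. A is listed later → A.
F is the only step now ready → F.
Now C and E have their prerequisites met. C is listed later, so C next.
E is the only step now ready → E.

B, D, A, F, C, E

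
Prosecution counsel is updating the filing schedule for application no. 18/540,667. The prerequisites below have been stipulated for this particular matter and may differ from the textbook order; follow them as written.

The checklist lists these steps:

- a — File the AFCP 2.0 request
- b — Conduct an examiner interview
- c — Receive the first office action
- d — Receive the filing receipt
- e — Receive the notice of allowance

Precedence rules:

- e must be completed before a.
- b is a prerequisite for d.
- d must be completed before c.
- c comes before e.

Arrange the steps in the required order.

b, d, c, e, a

b is the only step with nothing outstanding, so it goes first.
That leaves d as the only ready step → d.
c needed d, now all done → c.
That leaves e as the only ready step → e.
a needed e, now all done → a.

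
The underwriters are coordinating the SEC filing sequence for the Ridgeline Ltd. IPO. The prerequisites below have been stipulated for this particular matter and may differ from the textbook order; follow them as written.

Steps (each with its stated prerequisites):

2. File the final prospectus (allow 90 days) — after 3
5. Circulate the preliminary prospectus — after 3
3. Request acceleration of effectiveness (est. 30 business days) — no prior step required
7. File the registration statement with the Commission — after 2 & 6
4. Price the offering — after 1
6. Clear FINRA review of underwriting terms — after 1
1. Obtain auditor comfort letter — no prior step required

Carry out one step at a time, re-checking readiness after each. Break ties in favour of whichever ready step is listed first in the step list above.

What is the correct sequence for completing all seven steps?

3, 2, 5, 1, 4, 6, 7

3 and 1 have no prerequisites; 3 is listed earlier, so 3 is first.
2, 5 and 1 are all available; 2 is listed earlier → 2.
5 and 1 are both available; 5 is listed earlier → 5.
1 is the only step now ready → 1.
4 and 6 are both available; 4 is listed earlier → 4.
6 needed 1, now all done → 6.
7 needed 2 and 6, now all done → 7.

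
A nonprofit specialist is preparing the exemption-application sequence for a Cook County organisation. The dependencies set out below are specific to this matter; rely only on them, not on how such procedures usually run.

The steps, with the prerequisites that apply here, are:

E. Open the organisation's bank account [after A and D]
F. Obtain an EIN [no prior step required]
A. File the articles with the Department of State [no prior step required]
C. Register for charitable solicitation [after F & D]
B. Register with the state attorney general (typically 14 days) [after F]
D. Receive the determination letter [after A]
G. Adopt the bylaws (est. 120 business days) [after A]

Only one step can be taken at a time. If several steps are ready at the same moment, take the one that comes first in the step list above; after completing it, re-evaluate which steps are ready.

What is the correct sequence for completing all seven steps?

Nothing is required for F and A. F is listed earlier → F first.
A and B are both available; A is listed earlier → A.
D and G now also ready, so the ready set is {B, D, G}; B is listed earlier → B.
D and G are both available; D is listed earlier → D.
E, C and G are all available; E is listed earlier → E.
Now C and G have their prerequisites met. C is listed earlier, so C next.
That leaves G as the only ready step → G.

F, A, B, D, E, C, G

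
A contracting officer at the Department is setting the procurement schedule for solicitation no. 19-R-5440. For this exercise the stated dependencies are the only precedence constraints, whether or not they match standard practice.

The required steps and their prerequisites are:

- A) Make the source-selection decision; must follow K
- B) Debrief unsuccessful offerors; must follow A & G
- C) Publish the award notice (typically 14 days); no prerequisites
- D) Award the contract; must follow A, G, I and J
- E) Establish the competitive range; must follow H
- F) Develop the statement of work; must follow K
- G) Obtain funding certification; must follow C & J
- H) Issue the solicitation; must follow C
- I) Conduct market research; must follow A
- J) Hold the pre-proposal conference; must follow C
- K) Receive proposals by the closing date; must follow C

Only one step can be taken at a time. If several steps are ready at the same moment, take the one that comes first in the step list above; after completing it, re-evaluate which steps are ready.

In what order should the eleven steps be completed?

C, H, E, J, G, K, A, B, F, I, D

C is the only step with nothing outstanding, so it goes first.
Ready: H, J and K. H is listed earlier → H.
E now also ready, so the ready set is {E, J, K}; E is listed earlier → E.
Now J and K have their prerequisites met. J is listed earlier, so J next.
G now also ready, so the ready set is {G, K}; G is listed earlier → G.
K needed C, now all done → K.
Now A and F have their prerequisites met. A is listed earlier, so A next.
B and I now also ready, so the ready set is {B, F, I}; B is listed earlier → B.
Now F and I have their prerequisites met. F is listed earlier, so F next.
I needed A, now all done → I.
D needed A, G, I and J, now all done → D.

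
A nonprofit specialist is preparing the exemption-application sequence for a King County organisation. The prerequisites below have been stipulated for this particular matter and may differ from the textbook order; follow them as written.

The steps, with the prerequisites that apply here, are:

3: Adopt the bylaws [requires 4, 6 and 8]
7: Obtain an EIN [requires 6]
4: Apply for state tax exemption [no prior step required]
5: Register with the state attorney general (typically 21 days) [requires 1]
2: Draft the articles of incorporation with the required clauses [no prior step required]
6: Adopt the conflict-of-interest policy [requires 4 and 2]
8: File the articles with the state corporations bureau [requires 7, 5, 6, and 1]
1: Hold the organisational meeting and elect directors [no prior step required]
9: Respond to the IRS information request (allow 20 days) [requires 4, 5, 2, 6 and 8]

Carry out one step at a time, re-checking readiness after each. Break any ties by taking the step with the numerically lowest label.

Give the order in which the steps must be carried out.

1, 2 and 4 have no prerequisites; 1 has the earlier label, so 1 is first.
5 now also ready, so the ready set is {2, 4, 5}; 2 has the earlier label → 2.
Now 4 and 5 have their prerequisites met. 4 has the earlier label, so 4 next.
Ready: 5 and 6. 5 has the earlier label → 5.
6 needed 2 and 4, now all done → 6.
7 needed 6, now all done → 7.
8 needed 1, 5, 6 and 7, now all done → 8.
Ready: 3 and 9. 3 has the earlier label → 3.
9 needed 2, 4, 5, 6 and 8, now all done → 9.

1, 2, 4, 5, 6, 7, 8, 3, 9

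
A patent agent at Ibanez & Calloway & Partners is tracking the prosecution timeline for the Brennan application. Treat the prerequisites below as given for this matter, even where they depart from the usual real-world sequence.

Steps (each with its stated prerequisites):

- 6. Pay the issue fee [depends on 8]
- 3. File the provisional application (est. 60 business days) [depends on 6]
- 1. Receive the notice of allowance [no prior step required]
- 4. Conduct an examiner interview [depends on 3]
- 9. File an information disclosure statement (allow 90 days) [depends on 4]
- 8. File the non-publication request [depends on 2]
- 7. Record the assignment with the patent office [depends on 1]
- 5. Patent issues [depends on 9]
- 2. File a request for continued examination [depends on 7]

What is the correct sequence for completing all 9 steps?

Only 1 has no prerequisites, so it is first.
7 needed 1, now all done → 7.
2 needed 7, now all done → 2.
8 needed 2, now all done → 8.
6 is the only step now ready → 6.
3 needed 6, now all done → 3.
Next only 4 has its prerequisites met → 4.
9 is the only step now ready → 9.
That leaves 5 as the only ready step → 5.

1, 7, 2, 8, 6, 3, 4, 9, 5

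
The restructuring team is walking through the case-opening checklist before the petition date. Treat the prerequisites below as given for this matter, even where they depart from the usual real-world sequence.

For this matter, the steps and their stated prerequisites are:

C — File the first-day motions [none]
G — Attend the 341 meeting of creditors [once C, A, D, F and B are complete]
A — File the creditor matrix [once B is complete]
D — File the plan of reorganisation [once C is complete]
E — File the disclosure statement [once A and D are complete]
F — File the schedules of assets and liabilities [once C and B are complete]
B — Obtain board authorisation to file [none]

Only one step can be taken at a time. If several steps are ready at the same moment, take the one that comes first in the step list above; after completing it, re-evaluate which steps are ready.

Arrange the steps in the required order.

C and B have no prerequisites; C is listed earlier, so C is first.
D now also ready, so the ready set is {D, B}; D is listed earlier → D.
Next only B has its prerequisites met → B.
A and F are both available; A is listed earlier → A.
Ready: E and F. E is listed earlier → E.
F needed C and B, now all done → F.
G is the only step now ready → G.

C → D → B → A → E → F → G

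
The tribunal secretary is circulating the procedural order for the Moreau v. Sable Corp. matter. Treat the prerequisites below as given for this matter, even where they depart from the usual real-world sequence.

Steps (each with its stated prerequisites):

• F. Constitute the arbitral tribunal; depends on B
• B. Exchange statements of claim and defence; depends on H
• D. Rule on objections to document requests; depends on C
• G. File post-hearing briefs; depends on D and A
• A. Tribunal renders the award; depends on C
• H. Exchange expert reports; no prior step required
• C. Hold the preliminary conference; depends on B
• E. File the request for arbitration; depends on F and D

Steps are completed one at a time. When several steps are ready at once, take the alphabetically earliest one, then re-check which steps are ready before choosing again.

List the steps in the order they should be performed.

H B C A D F E G

H is the only step with nothing outstanding, so it goes first.
B needed H, now all done → B.
Ready: C and F. C has the earlier label → C.
Ready: A, D and F. A has the earlier label → A.
Ready: D and F. D has the earlier label → D.
G now also ready, so the ready set is {F, G}; F has the earlier label → F.
Ready: E and G. E has the earlier label → E.
That leaves G as the only ready step → G.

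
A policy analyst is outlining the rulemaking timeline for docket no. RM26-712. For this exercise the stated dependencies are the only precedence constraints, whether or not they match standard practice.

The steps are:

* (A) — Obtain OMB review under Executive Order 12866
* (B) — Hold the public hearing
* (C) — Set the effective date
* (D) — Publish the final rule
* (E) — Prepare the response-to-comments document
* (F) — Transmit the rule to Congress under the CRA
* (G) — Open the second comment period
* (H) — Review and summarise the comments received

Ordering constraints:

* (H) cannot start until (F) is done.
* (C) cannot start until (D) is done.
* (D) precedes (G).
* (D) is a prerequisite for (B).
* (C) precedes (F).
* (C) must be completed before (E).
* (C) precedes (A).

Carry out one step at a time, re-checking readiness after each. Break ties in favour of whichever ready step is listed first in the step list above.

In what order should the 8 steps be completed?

Only (D) has no prerequisites, so it is first.
(B), (C) and (G) are all available; (B) is listed earlier → (B).
Now (C) and (G) have their prerequisites met. (C) is listed earlier, so (C) next.
Now (A), (E), (F) and (G) have their prerequisites met. (A) is listed earlier, so (A) next.
Now (E), (F) and (G) have their prerequisites met. (E) is listed earlier, so (E) next.
Ready: (F) and (G). (F) is listed earlier → (F).
Now (G) and (H) have their prerequisites met. (G) is listed earlier, so (G) next.
(H) needed (F), now all done → (H).

(D) (B) (C) (A) (E) (F) (G) (H)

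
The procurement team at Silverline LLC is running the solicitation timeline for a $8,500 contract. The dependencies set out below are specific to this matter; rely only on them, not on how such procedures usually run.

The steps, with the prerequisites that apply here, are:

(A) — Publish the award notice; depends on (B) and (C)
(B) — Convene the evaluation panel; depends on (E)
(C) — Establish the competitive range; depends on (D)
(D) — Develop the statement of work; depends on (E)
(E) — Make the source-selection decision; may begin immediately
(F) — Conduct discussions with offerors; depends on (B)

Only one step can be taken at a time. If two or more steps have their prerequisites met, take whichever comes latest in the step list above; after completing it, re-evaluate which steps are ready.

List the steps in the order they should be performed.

(E), (D), (C), (B), (F), (A)

Only (E) has no prerequisites, so it is first.
(D) and (B) are both available; (D) is listed later → (D).
Now (C) and (B) have their prerequisites met. (C) is listed later, so (C) next.
(B) is the only step now ready → (B).
Now (F) and (A) have their prerequisites met. (F) is listed later, so (F) next.
Next only (A) has its prerequisites met → (A).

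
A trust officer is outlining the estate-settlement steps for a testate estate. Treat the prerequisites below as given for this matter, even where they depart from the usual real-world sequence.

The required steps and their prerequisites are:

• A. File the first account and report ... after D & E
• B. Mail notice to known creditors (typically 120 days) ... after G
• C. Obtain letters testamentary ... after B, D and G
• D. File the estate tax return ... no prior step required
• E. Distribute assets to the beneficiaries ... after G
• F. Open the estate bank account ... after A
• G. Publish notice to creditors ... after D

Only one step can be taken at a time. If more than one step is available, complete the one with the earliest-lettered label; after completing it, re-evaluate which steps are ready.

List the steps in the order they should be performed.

D is the only step with nothing outstanding, so it goes first.
G needed D, now all done → G.
Ready: B and E. B has the earlier label → B.
Ready: C and E. C has the earlier label → C.
That leaves E as the only ready step → E.
Next only A has its prerequisites met → A.
F is the only step now ready → F.

D, G, B, C, E, A, F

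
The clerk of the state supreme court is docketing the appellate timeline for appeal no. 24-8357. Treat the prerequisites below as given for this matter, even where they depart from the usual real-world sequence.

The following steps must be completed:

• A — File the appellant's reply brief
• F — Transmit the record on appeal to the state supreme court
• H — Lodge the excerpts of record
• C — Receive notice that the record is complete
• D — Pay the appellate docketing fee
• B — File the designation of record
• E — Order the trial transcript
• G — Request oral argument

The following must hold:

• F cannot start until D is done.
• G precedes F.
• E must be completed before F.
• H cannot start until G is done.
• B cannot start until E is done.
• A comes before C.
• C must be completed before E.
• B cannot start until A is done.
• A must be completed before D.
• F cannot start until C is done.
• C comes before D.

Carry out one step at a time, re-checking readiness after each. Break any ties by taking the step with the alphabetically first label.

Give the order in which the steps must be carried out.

A, C, D, E, B, G, F, H

Nothing is required for A and G. A has the earlier label → A first.
C now also ready, so the ready set is {C, G}; C has the earlier label → C.
D and E now also ready, so the ready set is {D, E, G}; D has the earlier label → D.
Now E and G have their prerequisites met. E has the earlier label, so E next.
Now B and G have their prerequisites met. B has the earlier label, so B next.
Next only G has its prerequisites met → G.
Ready: F and H. F has the earlier label → F.
That leaves H as the only ready step → H.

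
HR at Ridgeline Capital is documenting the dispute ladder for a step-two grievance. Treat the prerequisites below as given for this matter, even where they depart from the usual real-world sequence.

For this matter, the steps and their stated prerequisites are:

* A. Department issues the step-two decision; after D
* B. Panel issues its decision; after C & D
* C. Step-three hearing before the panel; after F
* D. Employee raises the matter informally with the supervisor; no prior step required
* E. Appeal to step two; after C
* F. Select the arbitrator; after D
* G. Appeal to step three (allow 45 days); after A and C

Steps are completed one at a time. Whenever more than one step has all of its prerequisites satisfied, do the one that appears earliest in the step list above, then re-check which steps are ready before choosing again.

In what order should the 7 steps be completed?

Only D has no prerequisites, so it is first.
Ready: A and F. A is listed earlier → A.
F is the only step now ready → F.
Next only C has its prerequisites met → C.
Now B, E and G have their prerequisites met. B is listed earlier, so B next.
Ready: E and G. E is listed earlier → E.
Next only G has its prerequisites met → G.

D → A → F → C → B → E → G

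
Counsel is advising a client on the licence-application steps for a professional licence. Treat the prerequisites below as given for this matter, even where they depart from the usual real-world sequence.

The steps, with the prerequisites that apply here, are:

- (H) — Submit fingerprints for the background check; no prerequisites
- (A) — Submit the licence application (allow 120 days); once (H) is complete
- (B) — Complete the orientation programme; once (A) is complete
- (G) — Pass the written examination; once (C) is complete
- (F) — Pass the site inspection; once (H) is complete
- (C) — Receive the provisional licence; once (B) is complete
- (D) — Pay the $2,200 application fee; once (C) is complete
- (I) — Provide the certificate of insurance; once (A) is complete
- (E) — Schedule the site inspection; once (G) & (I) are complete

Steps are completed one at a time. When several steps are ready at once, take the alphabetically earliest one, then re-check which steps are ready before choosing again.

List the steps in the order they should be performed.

(H) has no prerequisites → (H) first.
Now (A) and (F) have their prerequisites met. (A) has the earlier label, so (A) next.
(B), (F) and (I) are all available; (B) has the earlier label → (B).
(C), (F) and (I) are all available; (C) has the earlier label → (C).
Now (D), (F), (G) and (I) have their prerequisites met. (D) has the earlier label, so (D) next.
Now (F), (G) and (I) have their prerequisites met. (F) has the earlier label, so (F) next.
Ready: (G) and (I). (G) has the earlier label → (G).
Next only (I) has its prerequisites met → (I).
That leaves (E) as the only ready step → (E).

(H) (A) (B) (C) (D) (F) (G) (I) (E)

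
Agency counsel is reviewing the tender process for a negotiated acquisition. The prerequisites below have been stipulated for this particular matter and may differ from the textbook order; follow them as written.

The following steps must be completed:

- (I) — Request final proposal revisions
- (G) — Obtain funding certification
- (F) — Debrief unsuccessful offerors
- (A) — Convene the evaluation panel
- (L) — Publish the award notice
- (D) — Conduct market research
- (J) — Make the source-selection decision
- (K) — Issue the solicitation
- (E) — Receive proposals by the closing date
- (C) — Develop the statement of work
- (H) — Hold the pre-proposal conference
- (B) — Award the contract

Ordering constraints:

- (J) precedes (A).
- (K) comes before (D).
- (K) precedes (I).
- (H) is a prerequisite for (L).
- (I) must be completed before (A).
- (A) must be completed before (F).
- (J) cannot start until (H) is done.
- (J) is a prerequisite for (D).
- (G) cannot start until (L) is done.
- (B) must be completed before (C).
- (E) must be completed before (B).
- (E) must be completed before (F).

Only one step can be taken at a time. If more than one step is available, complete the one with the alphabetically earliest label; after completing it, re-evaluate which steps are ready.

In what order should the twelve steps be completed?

(E) → (B) → (C) → (H) → (J) → (K) → (D) → (I) → (A) → (F) → (L) → (G)

(E), (H) and (K) have no prerequisites; (E) has the earlier label, so (E) is first.
(B), (H) and (K) are all available; (B) has the earlier label → (B).
(C), (H) and (K) are all available; (C) has the earlier label → (C).
Now (H) and (K) have their prerequisites met. (H) has the earlier label, so (H) next.
(J) and (L) now also ready, so the ready set is {(J), (K), (L)}; (J) has the earlier label → (J).
Now (K) and (L) have their prerequisites met. (K) has the earlier label, so (K) next.
(D) and (I) now also ready, so the ready set is {(D), (I), (L)}; (D) has the earlier label → (D).
(I) and (L) are both available; (I) has the earlier label → (I).
Ready: (A) and (L). (A) has the earlier label → (A).
(F) now also ready, so the ready set is {(F), (L)}; (F) has the earlier label → (F).
That leaves (L) as the only ready step → (L).
(G) is the only step now ready → (G).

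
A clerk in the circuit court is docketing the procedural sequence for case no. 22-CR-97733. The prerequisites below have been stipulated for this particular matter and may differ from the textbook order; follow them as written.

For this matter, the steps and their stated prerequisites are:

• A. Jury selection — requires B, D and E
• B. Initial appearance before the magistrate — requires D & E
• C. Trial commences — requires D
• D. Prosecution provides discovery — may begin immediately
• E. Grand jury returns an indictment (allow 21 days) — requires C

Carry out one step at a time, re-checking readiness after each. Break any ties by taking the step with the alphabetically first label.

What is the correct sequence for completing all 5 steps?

D C E B A

D is the only step with nothing outstanding, so it goes first.
Next only C has its prerequisites met → C.
That leaves E as the only ready step → E.
Next only B has its prerequisites met → B.
A is the only step now ready → A.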